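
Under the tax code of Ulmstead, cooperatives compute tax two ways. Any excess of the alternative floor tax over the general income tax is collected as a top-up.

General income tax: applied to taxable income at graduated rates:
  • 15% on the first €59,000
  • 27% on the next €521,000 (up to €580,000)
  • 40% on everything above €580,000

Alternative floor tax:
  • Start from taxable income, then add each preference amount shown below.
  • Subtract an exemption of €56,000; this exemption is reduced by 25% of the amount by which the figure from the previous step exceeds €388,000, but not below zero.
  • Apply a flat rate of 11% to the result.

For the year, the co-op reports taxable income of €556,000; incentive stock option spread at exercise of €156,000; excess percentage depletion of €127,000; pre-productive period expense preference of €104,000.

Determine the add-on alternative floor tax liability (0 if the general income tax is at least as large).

€0

Alternative floor tax:
  Adjusted income: €556,000 + €156,000 + €127,000 + €104,000 = €943,000
  Exemption: 25% × (€943,000 − €388,000) = €138,750 ≥ €56,000, so the exemption is fully phased out
  Base: €943,000 − €0 = €943,000
  €943,000 × 11% = €103,730

General income tax:
  €59,000 × 15% = €8,850
  €497,000 × 27% = €134,190
  → €143,040

€103,730 ≤ €143,040, so no add-on is due.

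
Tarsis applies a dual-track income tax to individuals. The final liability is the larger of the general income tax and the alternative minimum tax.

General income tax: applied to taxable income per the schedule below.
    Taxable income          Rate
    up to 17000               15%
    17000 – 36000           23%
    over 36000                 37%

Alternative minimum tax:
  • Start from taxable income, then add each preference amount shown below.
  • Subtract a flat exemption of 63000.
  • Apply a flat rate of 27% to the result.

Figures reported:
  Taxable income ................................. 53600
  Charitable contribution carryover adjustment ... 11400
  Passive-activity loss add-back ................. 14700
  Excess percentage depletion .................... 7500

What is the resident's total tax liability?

13432

Alternative minimum tax:
  Adjusted income: 53600 + 11400 + 14700 + 7500 = 87200
  Less exemption 63000 → base 24200
  24200 × 27% = 6534

General income tax:
  17000 × 15% = 2550
  19000 × 23% = 4370
  17600 × 37% = 6512
  → 13432

13432 > 6534, so the general income tax governs.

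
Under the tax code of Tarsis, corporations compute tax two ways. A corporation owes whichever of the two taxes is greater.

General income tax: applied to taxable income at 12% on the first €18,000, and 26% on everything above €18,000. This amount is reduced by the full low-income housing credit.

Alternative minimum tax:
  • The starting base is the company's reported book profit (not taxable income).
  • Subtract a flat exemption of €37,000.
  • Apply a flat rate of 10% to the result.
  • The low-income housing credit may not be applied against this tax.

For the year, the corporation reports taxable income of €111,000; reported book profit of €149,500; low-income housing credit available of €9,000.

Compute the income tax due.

Alternative minimum tax:
  Base (reported book profit): €149,500
  Less exemption €37,000 → base €112,500
  €112,500 × 10% = €11,250

General income tax:
  €18,000 × 12% = €2,160
  €93,000 × 26% = €24,180
  → €26,340
  Less low-income housing credit €9,000 → €17,340

€17,340 > €11,250, so the general income tax governs.

€17,340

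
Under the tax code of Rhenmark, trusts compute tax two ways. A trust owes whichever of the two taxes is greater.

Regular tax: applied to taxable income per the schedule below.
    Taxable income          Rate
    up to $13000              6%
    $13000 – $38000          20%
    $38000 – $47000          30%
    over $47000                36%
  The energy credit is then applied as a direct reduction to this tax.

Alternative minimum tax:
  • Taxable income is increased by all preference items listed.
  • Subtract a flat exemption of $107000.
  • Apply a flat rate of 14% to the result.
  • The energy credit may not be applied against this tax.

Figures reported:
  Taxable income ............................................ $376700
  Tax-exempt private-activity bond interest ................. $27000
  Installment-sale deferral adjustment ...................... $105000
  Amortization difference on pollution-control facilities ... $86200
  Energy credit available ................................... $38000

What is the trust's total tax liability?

$89172

Alternative minimum tax:
  Adjusted income: $376700 + $27000 + $105000 + $86200 = $594900
  Less exemption $107000 → base $487900
  $487900 × 14% = $68306

Regular tax:
  $13000 × 6% = $780
  $25000 × 20% = $5000
  $9000 × 30% = $2700
  $329700 × 36% = $118692
  → $127172
  Less energy credit $38000 → $89172

$89172 > $68306, so the regular tax governs.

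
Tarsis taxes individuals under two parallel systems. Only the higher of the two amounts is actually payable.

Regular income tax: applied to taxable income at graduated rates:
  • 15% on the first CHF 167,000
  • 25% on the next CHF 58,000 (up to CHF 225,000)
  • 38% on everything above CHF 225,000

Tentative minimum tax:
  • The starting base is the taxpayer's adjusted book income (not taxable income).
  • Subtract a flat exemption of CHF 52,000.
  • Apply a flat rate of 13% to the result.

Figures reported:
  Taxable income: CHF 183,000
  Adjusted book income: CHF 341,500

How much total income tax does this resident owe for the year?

CHF 37,635

Regular income tax:
  CHF 167,000 × 15% = CHF 25,050
  CHF 16,000 × 25% = CHF 4,000
  → CHF 29,050

Tentative minimum tax:
  Base (adjusted book income): CHF 341,500
  Less exemption CHF 52,000 → base CHF 289,500
  CHF 289,500 × 13% = CHF 37,635

CHF 37,635 > CHF 29,050, so the tentative minimum tax is the binding amount.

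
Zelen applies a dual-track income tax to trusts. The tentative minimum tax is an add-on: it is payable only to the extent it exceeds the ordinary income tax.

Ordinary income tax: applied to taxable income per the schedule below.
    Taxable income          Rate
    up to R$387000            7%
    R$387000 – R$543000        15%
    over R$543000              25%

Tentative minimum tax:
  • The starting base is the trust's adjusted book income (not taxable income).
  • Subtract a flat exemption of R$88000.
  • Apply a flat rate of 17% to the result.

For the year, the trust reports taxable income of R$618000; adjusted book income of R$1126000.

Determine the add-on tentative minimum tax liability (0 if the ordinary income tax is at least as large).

Tentative minimum tax:
  Base (adjusted book income): R$1126000
  Less exemption R$88000 → base R$1038000
  R$1038000 × 17% = R$176460

Ordinary income tax:
  R$387000 × 7% = R$27090
  R$156000 × 15% = R$23400
  R$75000 × 25% = R$18750
  → R$69240

Excess of tentative minimum tax over ordinary income tax: R$176460 − R$69240 = R$107220.

R$107220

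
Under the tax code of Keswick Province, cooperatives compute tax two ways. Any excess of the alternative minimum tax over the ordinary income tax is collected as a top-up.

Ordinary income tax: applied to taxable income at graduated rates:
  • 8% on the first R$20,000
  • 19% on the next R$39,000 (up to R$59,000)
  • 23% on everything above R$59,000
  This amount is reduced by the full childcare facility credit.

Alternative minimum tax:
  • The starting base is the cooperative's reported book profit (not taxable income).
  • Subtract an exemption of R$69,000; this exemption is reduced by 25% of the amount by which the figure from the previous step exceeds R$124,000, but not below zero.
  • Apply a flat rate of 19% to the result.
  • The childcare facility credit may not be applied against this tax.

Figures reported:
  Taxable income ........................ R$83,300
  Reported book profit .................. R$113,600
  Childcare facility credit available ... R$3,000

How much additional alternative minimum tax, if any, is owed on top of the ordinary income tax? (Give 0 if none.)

Alternative minimum tax:
  Base (reported book profit): R$113,600
  Exemption: R$113,600 ≤ R$124,000, so full R$69,000 applies
  Base: R$113,600 − R$69,000 = R$44,600
  R$44,600 × 19% = R$8,474

Ordinary income tax:
  R$20,000 × 8% = R$1,600
  R$39,000 × 19% = R$7,410
  R$24,300 × 23% = R$5,589
  → R$14,599
  Less childcare facility credit R$3,000 → R$11,599

R$8,474 ≤ R$11,599, so no add-on is due.

R$0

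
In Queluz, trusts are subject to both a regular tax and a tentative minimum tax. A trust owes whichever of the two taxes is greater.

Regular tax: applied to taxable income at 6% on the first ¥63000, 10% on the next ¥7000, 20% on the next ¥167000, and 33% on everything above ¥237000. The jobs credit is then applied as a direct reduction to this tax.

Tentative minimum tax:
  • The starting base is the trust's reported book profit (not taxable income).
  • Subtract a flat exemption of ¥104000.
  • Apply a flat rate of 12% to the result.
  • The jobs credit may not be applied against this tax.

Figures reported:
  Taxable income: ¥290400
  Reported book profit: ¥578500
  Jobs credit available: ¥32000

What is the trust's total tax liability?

Regular tax:
  ¥63000 × 6% = ¥3780
  ¥7000 × 10% = ¥700
  ¥167000 × 20% = ¥33400
  ¥53400 × 33% = ¥17622
  → ¥55502
  Less jobs credit ¥32000 → ¥23502

Tentative minimum tax:
  Base (reported book profit): ¥578500
  Less exemption ¥104000 → base ¥474500
  ¥474500 × 12% = ¥56940

¥56940 > ¥23502, so the tentative minimum tax is the binding amount.

¥56940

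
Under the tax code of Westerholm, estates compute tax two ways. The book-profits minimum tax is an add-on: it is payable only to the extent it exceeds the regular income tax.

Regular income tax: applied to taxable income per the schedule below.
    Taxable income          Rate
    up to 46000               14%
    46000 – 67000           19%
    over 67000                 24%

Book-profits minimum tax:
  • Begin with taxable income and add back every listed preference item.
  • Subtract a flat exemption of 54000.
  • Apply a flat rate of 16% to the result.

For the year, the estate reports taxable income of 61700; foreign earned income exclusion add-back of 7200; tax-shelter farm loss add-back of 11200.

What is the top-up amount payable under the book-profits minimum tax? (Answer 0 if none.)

Book-profits minimum tax:
  Adjusted income: 61700 + 7200 + 11200 = 80100
  Less exemption 54000 → base 26100
  26100 × 16% = 4176

Regular income tax:
  46000 × 14% = 6440
  15700 × 19% = 2983
  → 9423

4176 ≤ 9423, so no add-on is due.

0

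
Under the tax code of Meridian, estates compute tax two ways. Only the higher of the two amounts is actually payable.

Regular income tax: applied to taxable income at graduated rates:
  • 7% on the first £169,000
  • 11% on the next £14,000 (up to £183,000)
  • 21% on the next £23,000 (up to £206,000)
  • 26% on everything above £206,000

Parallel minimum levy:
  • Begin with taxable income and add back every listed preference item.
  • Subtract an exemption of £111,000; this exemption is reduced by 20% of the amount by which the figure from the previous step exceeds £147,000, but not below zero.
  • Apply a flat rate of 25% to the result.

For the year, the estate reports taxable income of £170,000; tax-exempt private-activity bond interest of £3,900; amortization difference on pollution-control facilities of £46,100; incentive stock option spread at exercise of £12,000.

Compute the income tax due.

Regular income tax:
  £169,000 × 7% = £11,830
  £1,000 × 11% = £110
  → £11,940

Parallel minimum levy:
  Adjusted income: £170,000 + £3,900 + £46,100 + £12,000 = £232,000
  Exemption: £111,000 − 20% × (£232,000 − £147,000) = £111,000 − £17,000 = £94,000
  Base: £232,000 − £94,000 = £138,000
  £138,000 × 25% = £34,500

£34,500 > £11,940, so the parallel minimum levy is the binding amount.

£34,500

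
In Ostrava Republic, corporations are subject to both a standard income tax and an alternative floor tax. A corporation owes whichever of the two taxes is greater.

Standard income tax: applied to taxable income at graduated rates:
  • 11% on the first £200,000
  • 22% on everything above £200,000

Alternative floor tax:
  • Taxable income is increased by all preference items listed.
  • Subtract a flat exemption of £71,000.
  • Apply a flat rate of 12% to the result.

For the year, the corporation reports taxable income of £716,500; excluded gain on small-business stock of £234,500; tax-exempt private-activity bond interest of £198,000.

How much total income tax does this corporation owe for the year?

£135,630

Alternative floor tax:
  Adjusted income: £716,500 + £234,500 + £198,000 = £1,149,000
  Less exemption £71,000 → base £1,078,000
  £1,078,000 × 12% = £129,360

Standard income tax:
  £200,000 × 11% = £22,000
  £516,500 × 22% = £113,630
  → £135,630

£135,630 > £129,360, so the standard income tax governs.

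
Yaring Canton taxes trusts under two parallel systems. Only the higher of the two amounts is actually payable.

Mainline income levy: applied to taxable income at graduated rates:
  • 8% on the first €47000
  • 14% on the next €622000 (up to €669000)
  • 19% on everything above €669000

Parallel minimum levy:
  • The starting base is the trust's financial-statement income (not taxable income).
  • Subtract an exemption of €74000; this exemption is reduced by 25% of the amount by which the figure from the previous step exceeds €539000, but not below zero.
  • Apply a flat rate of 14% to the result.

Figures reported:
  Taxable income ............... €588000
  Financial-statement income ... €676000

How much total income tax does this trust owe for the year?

€89075

Mainline income levy:
  €47000 × 8% = €3760
  €541000 × 14% = €75740
  → €79500

Parallel minimum levy:
  Base (financial-statement income): €676000
  Exemption: €74000 − 25% × (€676000 − €539000) = €74000 − €34250 = €39750
  Base: €676000 − €39750 = €636250
  €636250 × 14% = €89075

€89075 > €79500, so the parallel minimum levy is the binding amount.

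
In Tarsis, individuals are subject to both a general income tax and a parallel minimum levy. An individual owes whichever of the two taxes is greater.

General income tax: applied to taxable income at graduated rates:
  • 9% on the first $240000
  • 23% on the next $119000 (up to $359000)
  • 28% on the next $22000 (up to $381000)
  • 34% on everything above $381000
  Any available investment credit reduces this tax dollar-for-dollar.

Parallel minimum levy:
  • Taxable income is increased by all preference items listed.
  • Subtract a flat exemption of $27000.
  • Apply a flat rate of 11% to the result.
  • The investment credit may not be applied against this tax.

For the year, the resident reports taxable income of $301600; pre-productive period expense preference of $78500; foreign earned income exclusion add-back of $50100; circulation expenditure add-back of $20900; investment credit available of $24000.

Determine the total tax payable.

Parallel minimum levy:
  Adjusted income: $301600 + $78500 + $50100 + $20900 = $451100
  Less exemption $27000 → base $424100
  $424100 × 11% = $46651

General income tax:
  $240000 × 9% = $21600
  $61600 × 23% = $14168
  → $35768
  Less investment credit $24000 → $11768

$46651 > $11768, so the parallel minimum levy is the binding amount.

$46651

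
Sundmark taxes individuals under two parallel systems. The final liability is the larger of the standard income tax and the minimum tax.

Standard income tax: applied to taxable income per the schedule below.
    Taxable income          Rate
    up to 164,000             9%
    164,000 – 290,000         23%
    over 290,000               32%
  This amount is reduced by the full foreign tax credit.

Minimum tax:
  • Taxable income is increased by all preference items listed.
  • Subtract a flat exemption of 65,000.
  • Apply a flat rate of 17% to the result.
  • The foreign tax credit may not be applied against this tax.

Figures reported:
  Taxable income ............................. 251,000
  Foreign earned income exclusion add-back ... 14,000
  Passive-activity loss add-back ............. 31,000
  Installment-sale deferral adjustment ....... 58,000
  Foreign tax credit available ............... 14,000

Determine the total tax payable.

49,130

Standard income tax:
  164,000 × 9% = 14,760
  87,000 × 23% = 20,010
  → 34,770
  Less foreign tax credit 14,000 → 20,770

Minimum tax:
  Adjusted income: 251,000 + 14,000 + 31,000 + 58,000 = 354,000
  Less exemption 65,000 → base 289,000
  289,000 × 17% = 49,130

49,130 > 20,770, so the minimum tax is the binding amount.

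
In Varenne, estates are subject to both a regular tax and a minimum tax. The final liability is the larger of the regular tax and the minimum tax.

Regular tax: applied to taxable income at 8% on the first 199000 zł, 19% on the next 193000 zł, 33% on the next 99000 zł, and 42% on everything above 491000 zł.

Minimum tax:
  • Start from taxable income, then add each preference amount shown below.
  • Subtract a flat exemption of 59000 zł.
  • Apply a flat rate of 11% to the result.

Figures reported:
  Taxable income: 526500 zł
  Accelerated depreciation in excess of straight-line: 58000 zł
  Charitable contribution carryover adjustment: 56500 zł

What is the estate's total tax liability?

Regular tax:
  199000 zł × 8% = 15920 zł
  193000 zł × 19% = 36670 zł
  99000 zł × 33% = 32670 zł
  35500 zł × 42% = 14910 zł
  → 100170 zł

Minimum tax:
  Adjusted income: 526500 zł + 58000 zł + 56500 zł = 641000 zł
  Less exemption 59000 zł → base 582000 zł
  582000 zł × 11% = 64020 zł

100170 zł > 64020 zł, so the regular tax governs.

100170 zł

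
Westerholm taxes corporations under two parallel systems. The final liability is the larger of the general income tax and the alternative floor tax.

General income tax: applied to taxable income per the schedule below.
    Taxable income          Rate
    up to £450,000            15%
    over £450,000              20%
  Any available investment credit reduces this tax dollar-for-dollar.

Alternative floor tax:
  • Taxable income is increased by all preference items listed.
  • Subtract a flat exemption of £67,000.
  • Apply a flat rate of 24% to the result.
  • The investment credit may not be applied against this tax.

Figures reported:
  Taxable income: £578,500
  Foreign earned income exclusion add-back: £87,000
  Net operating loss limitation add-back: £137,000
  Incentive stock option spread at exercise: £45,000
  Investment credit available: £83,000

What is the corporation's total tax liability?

General income tax:
  £450,000 × 15% = £67,500
  £128,500 × 20% = £25,700
  → £93,200
  Less investment credit £83,000 → £10,200

Alternative floor tax:
  Adjusted income: £578,500 + £87,000 + £137,000 + £45,000 = £847,500
  Less exemption £67,000 → base £780,500
  £780,500 × 24% = £187,320

£187,320 > £10,200, so the alternative floor tax is the binding amount.

£187,320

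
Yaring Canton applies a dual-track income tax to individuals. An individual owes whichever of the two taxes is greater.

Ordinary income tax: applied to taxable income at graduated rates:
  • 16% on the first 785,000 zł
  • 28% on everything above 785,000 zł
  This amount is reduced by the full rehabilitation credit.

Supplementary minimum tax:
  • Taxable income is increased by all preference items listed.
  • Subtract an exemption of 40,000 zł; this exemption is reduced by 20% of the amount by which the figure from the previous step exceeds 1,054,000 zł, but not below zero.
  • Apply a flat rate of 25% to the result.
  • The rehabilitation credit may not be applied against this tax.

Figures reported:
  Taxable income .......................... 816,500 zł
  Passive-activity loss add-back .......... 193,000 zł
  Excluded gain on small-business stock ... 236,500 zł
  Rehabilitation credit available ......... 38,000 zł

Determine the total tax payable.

311,100 zł

Ordinary income tax:
  785,000 zł × 16% = 125,600 zł
  31,500 zł × 28% = 8,820 zł
  → 134,420 zł
  Less rehabilitation credit 38,000 zł → 96,420 zł

Supplementary minimum tax:
  Adjusted income: 816,500 zł + 193,000 zł + 236,500 zł = 1,246,000 zł
  Exemption: 40,000 zł − 20% × (1,246,000 zł − 1,054,000 zł) = 40,000 zł − 38,400 zł = 1,600 zł
  Base: 1,246,000 zł − 1,600 zł = 1,244,400 zł
  1,244,400 zł × 25% = 311,100 zł

311,100 zł > 96,420 zł, so the supplementary minimum tax is the binding amount.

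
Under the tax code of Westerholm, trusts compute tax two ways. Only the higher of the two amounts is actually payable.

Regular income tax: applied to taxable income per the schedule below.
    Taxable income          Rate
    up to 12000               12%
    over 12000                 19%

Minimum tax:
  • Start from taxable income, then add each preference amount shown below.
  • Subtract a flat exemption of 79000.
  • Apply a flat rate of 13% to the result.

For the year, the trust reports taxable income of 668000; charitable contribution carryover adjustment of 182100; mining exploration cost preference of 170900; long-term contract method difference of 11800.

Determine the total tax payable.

Regular income tax:
  12000 × 12% = 1440
  656000 × 19% = 124640
  → 126080

Minimum tax:
  Adjusted income: 668000 + 182100 + 170900 + 11800 = 1032800
  Less exemption 79000 → base 953800
  953800 × 13% = 123994

126080 > 123994, so the regular income tax governs.

126080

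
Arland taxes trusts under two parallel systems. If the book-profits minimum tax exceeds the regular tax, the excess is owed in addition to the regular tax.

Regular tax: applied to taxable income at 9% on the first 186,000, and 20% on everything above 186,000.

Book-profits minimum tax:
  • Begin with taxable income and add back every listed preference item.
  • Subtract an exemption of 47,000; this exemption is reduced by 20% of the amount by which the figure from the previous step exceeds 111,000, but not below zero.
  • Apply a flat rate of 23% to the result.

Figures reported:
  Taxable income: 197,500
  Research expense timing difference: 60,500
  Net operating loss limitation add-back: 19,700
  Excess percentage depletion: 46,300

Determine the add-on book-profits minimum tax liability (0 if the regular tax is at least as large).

Book-profits minimum tax:
  Adjusted income: 197,500 + 60,500 + 19,700 + 46,300 = 324,000
  Exemption: 47,000 − 20% × (324,000 − 111,000) = 47,000 − 42,600 = 4,400
  Base: 324,000 − 4,400 = 319,600
  319,600 × 23% = 73,508

Regular tax:
  186,000 × 9% = 16,740
  11,500 × 20% = 2,300
  → 19,040

Excess of book-profits minimum tax over regular tax: 73,508 − 19,040 = 54,468.

54,468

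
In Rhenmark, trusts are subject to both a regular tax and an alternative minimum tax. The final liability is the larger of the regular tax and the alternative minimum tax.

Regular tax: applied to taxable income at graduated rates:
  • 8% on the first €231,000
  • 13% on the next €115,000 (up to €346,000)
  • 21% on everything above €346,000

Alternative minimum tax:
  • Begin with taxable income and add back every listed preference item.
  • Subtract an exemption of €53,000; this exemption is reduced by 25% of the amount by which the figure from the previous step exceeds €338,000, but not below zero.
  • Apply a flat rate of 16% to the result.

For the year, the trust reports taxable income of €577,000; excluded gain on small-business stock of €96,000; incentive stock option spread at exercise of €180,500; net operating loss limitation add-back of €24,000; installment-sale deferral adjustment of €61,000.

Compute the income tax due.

€150,160

Regular tax:
  €231,000 × 8% = €18,480
  €115,000 × 13% = €14,950
  €231,000 × 21% = €48,510
  → €81,940

Alternative minimum tax:
  Adjusted income: €577,000 + €96,000 + €180,500 + €24,000 + €61,000 = €938,500
  Exemption: 25% × (€938,500 − €338,000) = €150,125 ≥ €53,000, so the exemption is fully phased out
  Base: €938,500 − €0 = €938,500
  €938,500 × 16% = €150,160

€150,160 > €81,940, so the alternative minimum tax is the binding amount.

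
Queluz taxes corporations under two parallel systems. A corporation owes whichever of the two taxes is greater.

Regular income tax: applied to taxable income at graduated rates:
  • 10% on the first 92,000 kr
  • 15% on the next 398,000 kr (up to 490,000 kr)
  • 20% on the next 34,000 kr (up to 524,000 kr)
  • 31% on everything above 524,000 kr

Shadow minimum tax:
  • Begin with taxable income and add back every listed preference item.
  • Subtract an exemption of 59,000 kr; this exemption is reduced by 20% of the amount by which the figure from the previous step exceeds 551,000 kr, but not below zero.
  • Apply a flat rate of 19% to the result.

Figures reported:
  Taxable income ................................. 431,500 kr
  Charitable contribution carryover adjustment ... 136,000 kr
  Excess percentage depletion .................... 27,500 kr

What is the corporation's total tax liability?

Regular income tax:
  92,000 kr × 10% = 9,200 kr
  339,500 kr × 15% = 50,925 kr
  → 60,125 kr

Shadow minimum tax:
  Adjusted income: 431,500 kr + 136,000 kr + 27,500 kr = 595,000 kr
  Exemption: 59,000 kr − 20% × (595,000 kr − 551,000 kr) = 59,000 kr − 8,800 kr = 50,200 kr
  Base: 595,000 kr − 50,200 kr = 544,800 kr
  544,800 kr × 19% = 103,512 kr

103,512 kr > 60,125 kr, so the shadow minimum tax is the binding amount.

103,512 kr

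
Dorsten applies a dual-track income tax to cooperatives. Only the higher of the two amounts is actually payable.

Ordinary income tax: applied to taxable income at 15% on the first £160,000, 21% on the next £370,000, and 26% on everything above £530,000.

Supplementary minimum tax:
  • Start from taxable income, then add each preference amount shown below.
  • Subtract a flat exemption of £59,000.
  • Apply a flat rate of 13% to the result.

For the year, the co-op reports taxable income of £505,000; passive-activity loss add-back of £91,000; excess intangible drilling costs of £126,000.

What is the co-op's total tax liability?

£96,450

Ordinary income tax:
  £160,000 × 15% = £24,000
  £345,000 × 21% = £72,450
  → £96,450

Supplementary minimum tax:
  Adjusted income: £505,000 + £91,000 + £126,000 = £722,000
  Less exemption £59,000 → base £663,000
  £663,000 × 13% = £86,190

£96,450 > £86,190, so the ordinary income tax governs.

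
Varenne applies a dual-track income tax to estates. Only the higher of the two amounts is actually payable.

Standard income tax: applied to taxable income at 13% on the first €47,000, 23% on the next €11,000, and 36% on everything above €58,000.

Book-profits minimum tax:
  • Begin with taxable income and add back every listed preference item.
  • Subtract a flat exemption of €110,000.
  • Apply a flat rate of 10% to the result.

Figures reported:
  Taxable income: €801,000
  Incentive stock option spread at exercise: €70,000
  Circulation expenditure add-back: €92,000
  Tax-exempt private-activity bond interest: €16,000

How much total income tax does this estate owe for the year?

Book-profits minimum tax:
  Adjusted income: €801,000 + €70,000 + €92,000 + €16,000 = €979,000
  Less exemption €110,000 → base €869,000
  €869,000 × 10% = €86,900

Standard income tax:
  €47,000 × 13% = €6,110
  €11,000 × 23% = €2,530
  €743,000 × 36% = €267,480
  → €276,120

€276,120 > €86,900, so the standard income tax governs.

€276,120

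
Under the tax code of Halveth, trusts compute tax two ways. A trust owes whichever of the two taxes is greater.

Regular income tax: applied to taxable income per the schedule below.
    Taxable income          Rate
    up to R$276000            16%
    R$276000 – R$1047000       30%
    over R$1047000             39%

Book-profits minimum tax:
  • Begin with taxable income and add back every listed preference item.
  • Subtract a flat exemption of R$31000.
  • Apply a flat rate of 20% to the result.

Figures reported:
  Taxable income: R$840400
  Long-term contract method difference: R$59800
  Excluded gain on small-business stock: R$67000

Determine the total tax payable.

R$213480

Book-profits minimum tax:
  Adjusted income: R$840400 + R$59800 + R$67000 = R$967200
  Less exemption R$31000 → base R$936200
  R$936200 × 20% = R$187240

Regular income tax:
  R$276000 × 16% = R$44160
  R$564400 × 30% = R$169320
  → R$213480

R$213480 > R$187240, so the regular income tax governs.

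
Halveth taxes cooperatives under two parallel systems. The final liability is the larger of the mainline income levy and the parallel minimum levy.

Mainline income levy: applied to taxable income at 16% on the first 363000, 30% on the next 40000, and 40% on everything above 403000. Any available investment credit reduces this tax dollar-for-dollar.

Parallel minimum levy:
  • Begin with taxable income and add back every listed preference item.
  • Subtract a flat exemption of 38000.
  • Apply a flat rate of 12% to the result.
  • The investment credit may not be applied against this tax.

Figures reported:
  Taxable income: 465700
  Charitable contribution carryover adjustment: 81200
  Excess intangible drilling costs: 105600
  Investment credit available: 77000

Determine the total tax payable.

73740

Parallel minimum levy:
  Adjusted income: 465700 + 81200 + 105600 = 652500
  Less exemption 38000 → base 614500
  614500 × 12% = 73740

Mainline income levy:
  363000 × 16% = 58080
  40000 × 30% = 12000
  62700 × 40% = 25080
  → 95160
  Less investment credit 77000 → 18160

73740 > 18160, so the parallel minimum levy is the binding amount.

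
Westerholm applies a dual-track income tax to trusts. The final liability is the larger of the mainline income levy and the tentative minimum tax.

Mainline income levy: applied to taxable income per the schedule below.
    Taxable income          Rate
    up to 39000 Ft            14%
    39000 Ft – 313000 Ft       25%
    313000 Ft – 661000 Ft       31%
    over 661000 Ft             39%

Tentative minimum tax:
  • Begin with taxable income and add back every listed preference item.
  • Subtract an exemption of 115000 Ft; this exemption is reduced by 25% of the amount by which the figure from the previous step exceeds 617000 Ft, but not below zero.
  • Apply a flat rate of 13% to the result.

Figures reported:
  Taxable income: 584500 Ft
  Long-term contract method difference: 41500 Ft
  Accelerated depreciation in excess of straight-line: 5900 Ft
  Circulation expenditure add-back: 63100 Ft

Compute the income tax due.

Tentative minimum tax:
  Adjusted income: 584500 Ft + 41500 Ft + 5900 Ft + 63100 Ft = 695000 Ft
  Exemption: 115000 Ft − 25% × (695000 Ft − 617000 Ft) = 115000 Ft − 19500 Ft = 95500 Ft
  Base: 695000 Ft − 95500 Ft = 599500 Ft
  599500 Ft × 13% = 77935 Ft

Mainline income levy:
  39000 Ft × 14% = 5460 Ft
  274000 Ft × 25% = 68500 Ft
  271500 Ft × 31% = 84165 Ft
  → 158125 Ft

158125 Ft > 77935 Ft, so the mainline income levy governs.

158125 Ft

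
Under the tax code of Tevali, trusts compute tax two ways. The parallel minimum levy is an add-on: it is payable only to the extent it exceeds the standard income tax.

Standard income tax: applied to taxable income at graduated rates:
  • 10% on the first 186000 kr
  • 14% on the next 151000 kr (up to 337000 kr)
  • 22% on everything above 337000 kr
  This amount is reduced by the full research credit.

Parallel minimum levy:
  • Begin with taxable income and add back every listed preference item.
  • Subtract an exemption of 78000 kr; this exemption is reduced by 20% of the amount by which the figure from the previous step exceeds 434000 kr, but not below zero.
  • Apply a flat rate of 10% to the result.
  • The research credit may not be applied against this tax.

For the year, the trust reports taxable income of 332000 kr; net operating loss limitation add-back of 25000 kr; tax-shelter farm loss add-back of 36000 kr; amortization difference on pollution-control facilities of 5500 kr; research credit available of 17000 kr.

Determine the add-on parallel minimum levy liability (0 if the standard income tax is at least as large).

10010 kr

Parallel minimum levy:
  Adjusted income: 332000 kr + 25000 kr + 36000 kr + 5500 kr = 398500 kr
  Exemption: 398500 kr ≤ 434000 kr, so full 78000 kr applies
  Base: 398500 kr − 78000 kr = 320500 kr
  320500 kr × 10% = 32050 kr

Standard income tax:
  186000 kr × 10% = 18600 kr
  146000 kr × 14% = 20440 kr
  → 39040 kr
  Less research credit 17000 kr → 22040 kr

Excess of parallel minimum levy over standard income tax: 32050 kr − 22040 kr = 10010 kr.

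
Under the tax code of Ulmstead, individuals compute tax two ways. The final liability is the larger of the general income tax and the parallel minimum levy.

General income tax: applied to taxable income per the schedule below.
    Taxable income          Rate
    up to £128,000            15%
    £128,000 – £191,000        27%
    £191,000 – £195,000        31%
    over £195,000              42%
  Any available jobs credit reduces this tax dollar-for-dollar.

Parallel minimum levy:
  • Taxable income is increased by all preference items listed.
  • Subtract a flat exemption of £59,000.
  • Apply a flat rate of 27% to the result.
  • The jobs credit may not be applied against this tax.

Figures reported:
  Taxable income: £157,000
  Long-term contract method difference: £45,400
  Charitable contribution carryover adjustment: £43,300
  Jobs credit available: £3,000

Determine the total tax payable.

Parallel minimum levy:
  Adjusted income: £157,000 + £45,400 + £43,300 = £245,700
  Less exemption £59,000 → base £186,700
  £186,700 × 27% = £50,409

General income tax:
  £128,000 × 15% = £19,200
  £29,000 × 27% = £7,830
  → £27,030
  Less jobs credit £3,000 → £24,030

£50,409 > £24,030, so the parallel minimum levy is the binding amount.

£50,409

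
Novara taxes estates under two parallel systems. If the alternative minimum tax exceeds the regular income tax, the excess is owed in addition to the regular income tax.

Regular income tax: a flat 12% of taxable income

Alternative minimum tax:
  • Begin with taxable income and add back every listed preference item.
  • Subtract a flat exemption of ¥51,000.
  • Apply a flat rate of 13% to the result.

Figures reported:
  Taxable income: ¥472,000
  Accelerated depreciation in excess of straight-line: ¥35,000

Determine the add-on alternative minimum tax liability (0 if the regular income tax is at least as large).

Regular income tax:
  ¥472,000 × 12% = ¥56,640

Alternative minimum tax:
  Adjusted income: ¥472,000 + ¥35,000 = ¥507,000
  Less exemption ¥51,000 → base ¥456,000
  ¥456,000 × 13% = ¥59,280

Excess of alternative minimum tax over regular income tax: ¥59,280 − ¥56,640 = ¥2,640.

¥2,640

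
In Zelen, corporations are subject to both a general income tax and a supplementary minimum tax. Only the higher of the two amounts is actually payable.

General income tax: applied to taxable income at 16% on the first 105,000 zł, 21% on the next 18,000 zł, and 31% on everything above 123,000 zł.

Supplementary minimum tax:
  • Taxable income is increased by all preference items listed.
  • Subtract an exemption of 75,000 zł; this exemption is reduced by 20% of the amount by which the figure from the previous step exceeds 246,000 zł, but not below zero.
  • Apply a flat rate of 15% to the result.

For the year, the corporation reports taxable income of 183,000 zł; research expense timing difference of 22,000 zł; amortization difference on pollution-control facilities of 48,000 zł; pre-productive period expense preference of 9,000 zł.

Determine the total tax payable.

Supplementary minimum tax:
  Adjusted income: 183,000 zł + 22,000 zł + 48,000 zł + 9,000 zł = 262,000 zł
  Exemption: 75,000 zł − 20% × (262,000 zł − 246,000 zł) = 75,000 zł − 3,200 zł = 71,800 zł
  Base: 262,000 zł − 71,800 zł = 190,200 zł
  190,200 zł × 15% = 28,530 zł

General income tax:
  105,000 zł × 16% = 16,800 zł
  18,000 zł × 21% = 3,780 zł
  60,000 zł × 31% = 18,600 zł
  → 39,180 zł

39,180 zł > 28,530 zł, so the general income tax governs.

39,180 zł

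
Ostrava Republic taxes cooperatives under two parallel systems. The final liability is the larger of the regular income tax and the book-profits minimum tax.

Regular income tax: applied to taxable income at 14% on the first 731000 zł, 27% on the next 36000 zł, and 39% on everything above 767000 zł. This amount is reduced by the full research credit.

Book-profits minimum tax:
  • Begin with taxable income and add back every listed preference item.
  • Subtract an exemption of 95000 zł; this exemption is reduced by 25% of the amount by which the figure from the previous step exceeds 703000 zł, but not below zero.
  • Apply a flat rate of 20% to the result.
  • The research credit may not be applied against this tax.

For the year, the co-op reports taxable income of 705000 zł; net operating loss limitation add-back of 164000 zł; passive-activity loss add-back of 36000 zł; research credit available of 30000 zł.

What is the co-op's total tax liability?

Book-profits minimum tax:
  Adjusted income: 705000 zł + 164000 zł + 36000 zł = 905000 zł
  Exemption: 95000 zł − 25% × (905000 zł − 703000 zł) = 95000 zł − 50500 zł = 44500 zł
  Base: 905000 zł − 44500 zł = 860500 zł
  860500 zł × 20% = 172100 zł

Regular income tax:
  705000 zł × 14% = 98700 zł
  Less research credit 30000 zł → 68700 zł

172100 zł > 68700 zł, so the book-profits minimum tax is the binding amount.

172100 zł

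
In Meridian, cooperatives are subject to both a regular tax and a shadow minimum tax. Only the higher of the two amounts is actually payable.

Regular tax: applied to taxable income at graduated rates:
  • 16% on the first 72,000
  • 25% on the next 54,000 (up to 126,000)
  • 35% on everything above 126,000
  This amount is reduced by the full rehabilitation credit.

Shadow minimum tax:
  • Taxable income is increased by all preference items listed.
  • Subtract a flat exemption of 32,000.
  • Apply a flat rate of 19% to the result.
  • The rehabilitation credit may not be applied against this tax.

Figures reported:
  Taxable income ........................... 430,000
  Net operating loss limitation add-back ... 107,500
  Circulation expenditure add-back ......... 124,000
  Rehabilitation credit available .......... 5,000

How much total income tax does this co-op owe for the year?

Shadow minimum tax:
  Adjusted income: 430,000 + 107,500 + 124,000 = 661,500
  Less exemption 32,000 → base 629,500
  629,500 × 19% = 119,605

Regular tax:
  72,000 × 16% = 11,520
  54,000 × 25% = 13,500
  304,000 × 35% = 106,400
  → 131,420
  Less rehabilitation credit 5,000 → 126,420

126,420 > 119,605, so the regular tax governs.

126,420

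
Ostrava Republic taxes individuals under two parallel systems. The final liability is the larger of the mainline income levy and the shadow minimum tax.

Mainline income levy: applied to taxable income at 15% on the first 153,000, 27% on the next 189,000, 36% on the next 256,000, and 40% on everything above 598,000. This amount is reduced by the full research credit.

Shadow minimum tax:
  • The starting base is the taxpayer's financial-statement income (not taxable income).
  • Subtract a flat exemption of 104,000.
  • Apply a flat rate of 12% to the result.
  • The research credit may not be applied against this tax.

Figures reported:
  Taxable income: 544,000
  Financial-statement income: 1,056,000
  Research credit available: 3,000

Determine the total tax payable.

143,700

Shadow minimum tax:
  Base (financial-statement income): 1,056,000
  Less exemption 104,000 → base 952,000
  952,000 × 12% = 114,240

Mainline income levy:
  153,000 × 15% = 22,950
  189,000 × 27% = 51,030
  202,000 × 36% = 72,720
  → 146,700
  Less research credit 3,000 → 143,700

143,700 > 114,240, so the mainline income levy governs.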